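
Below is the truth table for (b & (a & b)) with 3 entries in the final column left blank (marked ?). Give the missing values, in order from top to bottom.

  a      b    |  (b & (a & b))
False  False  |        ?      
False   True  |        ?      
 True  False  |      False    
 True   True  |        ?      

False, False, True

Row a=False, b=False: (a & b) = False, so (b & (a & b)) = False.
Row a=False, b=True: (a & b) = False, so (b & (a & b)) = False.
Row a=True, b=True: (a & b) = True, so (b & (a & b)) = True.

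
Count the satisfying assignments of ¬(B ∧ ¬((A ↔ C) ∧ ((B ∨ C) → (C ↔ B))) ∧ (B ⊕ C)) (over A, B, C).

6

A | B | C || φ
T | T | T || T
T | T | F || F
T | F | T || T
T | F | F || T
F | T | T || T
F | T | F || F
F | F | T || T
F | F | F || T
The formula is true on 6 of the 8 rows.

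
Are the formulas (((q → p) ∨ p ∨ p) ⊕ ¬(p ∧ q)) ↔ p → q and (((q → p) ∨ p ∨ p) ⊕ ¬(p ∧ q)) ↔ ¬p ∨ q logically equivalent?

p | q | φ | ψ
- | - | - | -
0 | 0 | 0 | 0
0 | 1 | 1 | 1
1 | 0 | 1 | 1
1 | 1 | 1 | 1
The columns for φ and ψ agree on every row, so they are logically equivalent.

equivalent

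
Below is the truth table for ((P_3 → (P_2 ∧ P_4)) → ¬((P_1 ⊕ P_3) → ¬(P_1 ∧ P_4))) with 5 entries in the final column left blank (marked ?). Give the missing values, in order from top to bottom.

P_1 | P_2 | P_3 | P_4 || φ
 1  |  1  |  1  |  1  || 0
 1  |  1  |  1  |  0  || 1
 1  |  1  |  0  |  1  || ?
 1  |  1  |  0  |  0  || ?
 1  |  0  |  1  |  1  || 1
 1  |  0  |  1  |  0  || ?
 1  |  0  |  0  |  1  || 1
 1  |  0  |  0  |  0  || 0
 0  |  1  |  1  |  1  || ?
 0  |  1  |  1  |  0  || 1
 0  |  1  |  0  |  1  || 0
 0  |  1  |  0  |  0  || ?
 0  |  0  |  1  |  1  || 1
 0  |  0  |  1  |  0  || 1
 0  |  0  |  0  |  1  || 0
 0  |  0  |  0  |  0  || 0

Row P_1=1, P_2=1, P_3=0, P_4=1: (P_3 → (P_2 ∧ P_4)) = 1, ¬((P_1 ⊕ P_3) → ¬(P_1 ∧ P_4)) = 1, so the formula = 1.
Row P_1=1, P_2=1, P_3=0, P_4=0: (P_3 → (P_2 ∧ P_4)) = 1, ¬((P_1 ⊕ P_3) → ¬(P_1 ∧ P_4)) = 0, so the formula = 0.
Row P_1=1, P_2=0, P_3=1, P_4=0: (P_3 → (P_2 ∧ P_4)) = 0, ¬((P_1 ⊕ P_3) → ¬(P_1 ∧ P_4)) = 0, so the formula = 1.
Row P_1=0, P_2=1, P_3=1, P_4=1: (P_3 → (P_2 ∧ P_4)) = 1, ¬((P_1 ⊕ P_3) → ¬(P_1 ∧ P_4)) = 0, so the formula = 0.
Row P_1=0, P_2=1, P_3=0, P_4=0: (P_3 → (P_2 ∧ P_4)) = 1, ¬((P_1 ⊕ P_3) → ¬(P_1 ∧ P_4)) = 0, so the formula = 0.

1, 0, 1, 0, 0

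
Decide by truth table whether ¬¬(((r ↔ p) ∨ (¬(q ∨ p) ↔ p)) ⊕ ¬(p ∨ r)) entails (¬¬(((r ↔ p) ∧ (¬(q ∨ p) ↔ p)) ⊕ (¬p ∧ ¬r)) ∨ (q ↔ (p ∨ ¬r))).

no

p  q  r  |  φ  ψ
1  1  1  |  1  1
1  1  0  |  0  1
1  0  1  |  1  0
1  0  0  |  0  0
0  1  1  |  1  0
0  1  0  |  0  1
0  0  1  |  0  1
0  0  0  |  0  1
At p=1, q=0, r=1 we have φ true but ψ false, so φ does not entail ψ.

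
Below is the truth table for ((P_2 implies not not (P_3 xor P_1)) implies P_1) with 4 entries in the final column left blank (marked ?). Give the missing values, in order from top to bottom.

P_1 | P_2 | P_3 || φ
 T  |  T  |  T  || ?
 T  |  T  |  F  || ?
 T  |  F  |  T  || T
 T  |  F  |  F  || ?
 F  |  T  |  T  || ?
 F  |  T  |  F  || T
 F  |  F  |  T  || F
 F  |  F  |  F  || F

T, T, T, F

Row P_1=T, P_2=T, P_3=T: (P_2 implies not not (P_3 xor P_1)) = F, so the formula = T.
Row P_1=T, P_2=T, P_3=F: (P_2 implies not not (P_3 xor P_1)) = T, so the formula = T.
Row P_1=T, P_2=F, P_3=F: (P_2 implies not not (P_3 xor P_1)) = T, so the formula = T.
Row P_1=F, P_2=T, P_3=T: (P_2 implies not not (P_3 xor P_1)) = T, so the formula = F.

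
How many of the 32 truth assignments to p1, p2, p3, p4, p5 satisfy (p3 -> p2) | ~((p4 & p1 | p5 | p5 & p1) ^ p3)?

29

p1 | p2 | p3 | p4 | p5 || φ
T  | T  | T  | T  | T  || T
T  | T  | T  | T  | F  || T
T  | T  | T  | F  | T  || T
T  | T  | T  | F  | F  || T
T  | T  | F  | T  | T  || T
T  | T  | F  | T  | F  || T
T  | T  | F  | F  | T  || T
T  | T  | F  | F  | F  || T
T  | F  | T  | T  | T  || T
T  | F  | T  | T  | F  || T
T  | F  | T  | F  | T  || T
T  | F  | T  | F  | F  || F
T  | F  | F  | T  | T  || T
T  | F  | F  | T  | F  || T
T  | F  | F  | F  | T  || T
T  | F  | F  | F  | F  || T
F  | T  | T  | T  | T  || T
F  | T  | T  | T  | F  || T
F  | T  | T  | F  | T  || T
F  | T  | T  | F  | F  || T
F  | T  | F  | T  | T  || T
F  | T  | F  | T  | F  || T
F  | T  | F  | F  | T  || T
F  | T  | F  | F  | F  || T
F  | F  | T  | T  | T  || T
F  | F  | T  | T  | F  || F
F  | F  | T  | F  | T  || T
F  | F  | T  | F  | F  || F
F  | F  | F  | T  | T  || T
F  | F  | F  | T  | F  || T
F  | F  | F  | F  | T  || T
F  | F  | F  | F  | F  || T
The formula is true on 29 of the 32 rows.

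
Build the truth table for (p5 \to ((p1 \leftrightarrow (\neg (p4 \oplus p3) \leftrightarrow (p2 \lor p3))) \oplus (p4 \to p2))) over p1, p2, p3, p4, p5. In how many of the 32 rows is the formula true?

  p1  |   p2  |   p3  |   p4  |   p5  |   φ  
----- | ----- | ----- | ----- | ----- | -----
 True |  True |  True |  True |  True | False
 True |  True |  True |  True | False |  True
 True |  True |  True | False |  True |  True
 True |  True |  True | False | False |  True
 True |  True | False |  True |  True |  True
 True |  True | False |  True | False |  True
 True |  True | False | False |  True | False
 True |  True | False | False | False |  True
 True | False |  True |  True |  True |  True
 True | False |  True |  True | False |  True
 True | False |  True | False |  True |  True
 True | False |  True | False | False |  True
 True | False | False |  True |  True |  True
 True | False | False |  True | False |  True
 True | False | False | False |  True |  True
 True | False | False | False | False |  True
False |  True |  True |  True |  True |  True
False |  True |  True |  True | False |  True
False |  True |  True | False |  True | False
False |  True |  True | False | False |  True
False |  True | False |  True |  True | False
False |  True | False |  True | False |  True
False |  True | False | False |  True |  True
False |  True | False | False | False |  True
False | False |  True |  True |  True | False
False | False |  True |  True | False |  True
False | False |  True | False |  True | False
False | False |  True | False | False |  True
False | False | False |  True |  True | False
False | False | False |  True | False |  True
False | False | False | False |  True | False
False | False | False | False | False |  True
The formula is true on 24 of the 32 rows.

24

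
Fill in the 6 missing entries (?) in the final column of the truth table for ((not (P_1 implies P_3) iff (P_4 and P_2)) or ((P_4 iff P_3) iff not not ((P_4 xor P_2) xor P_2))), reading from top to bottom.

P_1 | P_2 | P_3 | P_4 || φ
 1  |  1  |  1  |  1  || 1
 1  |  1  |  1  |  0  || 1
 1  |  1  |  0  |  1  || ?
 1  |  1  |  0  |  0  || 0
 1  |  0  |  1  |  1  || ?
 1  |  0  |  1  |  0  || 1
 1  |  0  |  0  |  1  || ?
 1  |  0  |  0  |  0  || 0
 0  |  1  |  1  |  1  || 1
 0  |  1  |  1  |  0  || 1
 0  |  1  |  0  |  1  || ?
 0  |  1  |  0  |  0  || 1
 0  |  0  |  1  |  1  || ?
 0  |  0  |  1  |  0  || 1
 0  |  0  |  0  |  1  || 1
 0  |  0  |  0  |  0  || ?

Row P_1=1, P_2=1, P_3=0, P_4=1: (not (P_1 implies P_3) iff (P_4 and P_2)) = 1, ((P_4 iff P_3) iff not not ((P_4 xor P_2) xor P_2)) = 0, so the formula = 1.
Row P_1=1, P_2=0, P_3=1, P_4=1: (not (P_1 implies P_3) iff (P_4 and P_2)) = 1, ((P_4 iff P_3) iff not not ((P_4 xor P_2) xor P_2)) = 1, so the formula = 1.
Row P_1=1, P_2=0, P_3=0, P_4=1: (not (P_1 implies P_3) iff (P_4 and P_2)) = 0, ((P_4 iff P_3) iff not not ((P_4 xor P_2) xor P_2)) = 0, so the formula = 0.
Row P_1=0, P_2=1, P_3=0, P_4=1: (not (P_1 implies P_3) iff (P_4 and P_2)) = 0, ((P_4 iff P_3) iff not not ((P_4 xor P_2) xor P_2)) = 0, so the formula = 0.
Row P_1=0, P_2=0, P_3=1, P_4=1: (not (P_1 implies P_3) iff (P_4 and P_2)) = 1, ((P_4 iff P_3) iff not not ((P_4 xor P_2) xor P_2)) = 1, so the formula = 1.
Row P_1=0, P_2=0, P_3=0, P_4=0: (not (P_1 implies P_3) iff (P_4 and P_2)) = 1, ((P_4 iff P_3) iff not not ((P_4 xor P_2) xor P_2)) = 0, so the formula = 1.

1, 1, 0, 0, 1, 1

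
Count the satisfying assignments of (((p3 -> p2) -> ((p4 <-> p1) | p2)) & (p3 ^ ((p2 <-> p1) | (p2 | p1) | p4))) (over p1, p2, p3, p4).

6

p1  p2  p3  p4     (p3 -> p2)  (p4 <-> p1)  ((p4 <-> p1) | p2)  (p2 <-> p1)  (p2 | p1)  φ
T   T   T   T          T            T               T                T           T      F
T   T   T   F          T            F               T                T           T      F
T   T   F   T          T            T               T                T           T      T
T   T   F   F          T            F               T                T           T      T
T   F   T   T          F            T               T                F           T      F
T   F   T   F          F            F               F                F           T      F
T   F   F   T          T            T               T                F           T      T
T   F   F   F          T            F               F                F           T      F
F   T   T   T          T            F               T                F           T      F
F   T   T   F          T            T               T                F           T      F
F   T   F   T          T            F               T                F           T      T
F   T   F   F          T            T               T                F           T      T
F   F   T   T          F            F               F                T           F      F
F   F   T   F          F            T               T                T           F      F
F   F   F   T          T            F               F                T           F      F
F   F   F   F          T            T               T                T           F      T
The formula is true on 6 of the 16 rows.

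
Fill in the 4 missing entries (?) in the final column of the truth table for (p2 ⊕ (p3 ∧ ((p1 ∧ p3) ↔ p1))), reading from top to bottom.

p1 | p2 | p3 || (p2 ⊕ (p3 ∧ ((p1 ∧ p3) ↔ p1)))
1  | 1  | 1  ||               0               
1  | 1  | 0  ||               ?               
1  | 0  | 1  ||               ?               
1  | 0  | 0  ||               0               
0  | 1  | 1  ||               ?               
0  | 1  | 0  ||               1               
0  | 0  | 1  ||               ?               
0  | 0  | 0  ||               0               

1, 1, 0, 1

Row p1=1, p2=1, p3=0: (p3 ∧ ((p1 ∧ p3) ↔ p1)) = 0, so (p2 ⊕ (p3 ∧ ((p1 ∧ p3) ↔ p1))) = 1.
Row p1=1, p2=0, p3=1: (p3 ∧ ((p1 ∧ p3) ↔ p1)) = 1, so (p2 ⊕ (p3 ∧ ((p1 ∧ p3) ↔ p1))) = 1.
Row p1=0, p2=1, p3=1: (p3 ∧ ((p1 ∧ p3) ↔ p1)) = 1, so (p2 ⊕ (p3 ∧ ((p1 ∧ p3) ↔ p1))) = 0.
Row p1=0, p2=0, p3=1: (p3 ∧ ((p1 ∧ p3) ↔ p1)) = 1, so (p2 ⊕ (p3 ∧ ((p1 ∧ p3) ↔ p1))) = 1.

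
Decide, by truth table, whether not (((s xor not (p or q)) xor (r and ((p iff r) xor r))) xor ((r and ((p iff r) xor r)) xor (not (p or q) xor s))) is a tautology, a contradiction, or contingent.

tautology

p  q  r  s  |  (p or q)  not (p or q)  (s xor not (p or q))  (p iff r)  ((p iff r) xor r)  (r and ((p iff r) xor r))  (not (p or q) xor s)  φ
1  1  1  1  |     1           0                 1                1              0                      0                       1            1
1  1  1  0  |     1           0                 0                1              0                      0                       0            1
1  1  0  1  |     1           0                 1                0              0                      0                       1            1
1  1  0  0  |     1           0                 0                0              0                      0                       0            1
1  0  1  1  |     1           0                 1                1              0                      0                       1            1
1  0  1  0  |     1           0                 0                1              0                      0                       0            1
1  0  0  1  |     1           0                 1                0              0                      0                       1            1
1  0  0  0  |     1           0                 0                0              0                      0                       0            1
0  1  1  1  |     1           0                 1                0              1                      1                       1            1
0  1  1  0  |     1           0                 0                0              1                      1                       0            1
0  1  0  1  |     1           0                 1                1              1                      0                       1            1
0  1  0  0  |     1           0                 0                1              1                      0                       0            1
0  0  1  1  |     0           1                 0                0              1                      1                       0            1
0  0  1  0  |     0           1                 1                0              1                      1                       1            1
0  0  0  1  |     0           1                 0                1              1                      0                       0            1
0  0  0  0  |     0           1                 1                1              1                      0                       1            1
Every row is 1, so the formula is a tautology.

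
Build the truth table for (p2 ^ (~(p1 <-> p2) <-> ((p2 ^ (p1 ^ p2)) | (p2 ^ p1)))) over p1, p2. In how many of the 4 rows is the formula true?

3

p1  p2  |  (p1 <-> p2)  ~(p1 <-> p2)  (p1 ^ p2)  (p2 ^ (p1 ^ p2))  (p2 ^ p1)  φ
0   0   |       1            0            0             0              0      1
0   1   |       0            1            1             0              1      0
1   0   |       0            1            1             1              1      1
1   1   |       1            0            0             1              0      1
The formula is true on 3 of the 4 rows.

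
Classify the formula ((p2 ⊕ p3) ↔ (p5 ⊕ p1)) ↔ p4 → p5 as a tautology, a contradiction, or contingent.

p1 | p2 | p3 | p4 | p5 | φ
-- | -- | -- | -- | -- | -
T  | T  | T  | T  | T  | T
T  | T  | T  | T  | F  | T
T  | T  | T  | F  | T  | T
T  | T  | T  | F  | F  | F
T  | T  | F  | T  | T  | F
T  | T  | F  | T  | F  | F
T  | T  | F  | F  | T  | F
T  | T  | F  | F  | F  | T
T  | F  | T  | T  | T  | F
T  | F  | T  | T  | F  | F
T  | F  | T  | F  | T  | F
T  | F  | T  | F  | F  | T
T  | F  | F  | T  | T  | T
T  | F  | F  | T  | F  | T
T  | F  | F  | F  | T  | T
T  | F  | F  | F  | F  | F
F  | T  | T  | T  | T  | F
F  | T  | T  | T  | F  | F
F  | T  | T  | F  | T  | F
F  | T  | T  | F  | F  | T
F  | T  | F  | T  | T  | T
F  | T  | F  | T  | F  | T
F  | T  | F  | F  | T  | T
F  | T  | F  | F  | F  | F
F  | F  | T  | T  | T  | T
F  | F  | T  | T  | F  | T
F  | F  | T  | F  | T  | T
F  | F  | T  | F  | F  | F
F  | F  | F  | T  | T  | F
F  | F  | F  | T  | F  | F
F  | F  | F  | F  | T  | F
F  | F  | F  | F  | F  | T
16 of 32 rows are T, so the formula is contingent.

contingent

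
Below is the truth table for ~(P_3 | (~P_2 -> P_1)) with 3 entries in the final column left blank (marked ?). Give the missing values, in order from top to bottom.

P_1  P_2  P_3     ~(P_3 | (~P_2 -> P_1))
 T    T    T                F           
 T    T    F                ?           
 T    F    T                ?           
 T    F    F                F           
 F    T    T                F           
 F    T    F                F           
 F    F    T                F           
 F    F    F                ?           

Row P_1=T, P_2=T, P_3=F: (~P_2 -> P_1) = T, (P_3 | (~P_2 -> P_1)) = T, so ~(P_3 | (~P_2 -> P_1)) = F.
Row P_1=T, P_2=F, P_3=T: (~P_2 -> P_1) = T, (P_3 | (~P_2 -> P_1)) = T, so ~(P_3 | (~P_2 -> P_1)) = F.
Row P_1=F, P_2=F, P_3=F: (~P_2 -> P_1) = F, (P_3 | (~P_2 -> P_1)) = F, so ~(P_3 | (~P_2 -> P_1)) = T.

F, F, T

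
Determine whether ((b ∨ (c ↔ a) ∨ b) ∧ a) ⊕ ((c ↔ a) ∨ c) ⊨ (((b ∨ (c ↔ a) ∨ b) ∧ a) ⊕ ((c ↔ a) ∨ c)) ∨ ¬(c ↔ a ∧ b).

a | b | c || φ | ψ
F | F | F || T | T
F | F | T || T | T
F | T | F || T | T
F | T | T || T | T
T | F | F || F | F
T | F | T || F | T
T | T | F || T | T
T | T | T || F | F
In every row where φ is true, ψ is also true, so φ ⊨ ψ.

yes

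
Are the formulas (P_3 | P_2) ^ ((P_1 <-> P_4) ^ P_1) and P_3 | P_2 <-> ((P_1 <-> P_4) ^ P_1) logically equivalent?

not equivalent

P_1  P_2  P_3  P_4  |  φ  ψ
 T    T    T    T   |  T  F
 T    T    T    F   |  F  T
 T    T    F    T   |  T  F
 T    T    F    F   |  F  T
 T    F    T    T   |  T  F
 T    F    T    F   |  F  T
 T    F    F    T   |  F  T
 T    F    F    F   |  T  F
 F    T    T    T   |  T  F
 F    T    T    F   |  F  T
 F    T    F    T   |  T  F
 F    T    F    F   |  F  T
 F    F    T    T   |  T  F
 F    F    T    F   |  F  T
 F    F    F    T   |  F  T
 F    F    F    F   |  T  F
The columns differ at P_1=T, P_2=T, P_3=T, P_4=T (φ=T, ψ=F), so they are not equivalent.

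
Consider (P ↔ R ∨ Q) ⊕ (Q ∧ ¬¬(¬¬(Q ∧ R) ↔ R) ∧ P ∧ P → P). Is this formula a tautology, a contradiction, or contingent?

contingent

P  Q  R  |  (R ∨ Q)  (P ↔ (R ∨ Q))  (Q ∧ R)  ¬(Q ∧ R)  ¬¬(Q ∧ R)  (¬¬(Q ∧ R) ↔ R)  ¬(¬¬(Q ∧ R) ↔ R)  ¬¬(¬¬(Q ∧ R) ↔ R)  φ
T  T  T  |     T           T           T        F          T             T                F                  T          F
T  T  F  |     T           T           F        T          F             T                F                  T          F
T  F  T  |     T           T           F        T          F             F                T                  F          F
T  F  F  |     F           F           F        T          F             T                F                  T          T
F  T  T  |     T           F           T        F          T             T                F                  T          T
F  T  F  |     T           F           F        T          F             T                F                  T          T
F  F  T  |     T           F           F        T          F             F                T                  F          T
F  F  F  |     F           T           F        T          F             T                F                  T          F
4 of 8 rows are T, so the formula is contingent.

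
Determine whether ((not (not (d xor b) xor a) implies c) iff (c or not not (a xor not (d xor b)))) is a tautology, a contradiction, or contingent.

  a   |   b   |   c   |   d   || (d xor b) | not (d xor b) | (not (d xor b) xor a) | not (not (d xor b) xor a) | (a xor not (d xor b)) | not (a xor not (d xor b)) |   φ  
False | False | False | False ||   False   |      True     |          True         |           False           |          True         |           False           |  True
False | False | False |  True ||    True   |     False     |         False         |            True           |         False         |            True           |  True
False | False |  True | False ||   False   |      True     |          True         |           False           |          True         |           False           |  True
False | False |  True |  True ||    True   |     False     |         False         |            True           |         False         |            True           |  True
False |  True | False | False ||    True   |     False     |         False         |            True           |         False         |            True           |  True
False |  True | False |  True ||   False   |      True     |          True         |           False           |          True         |           False           |  True
False |  True |  True | False ||    True   |     False     |         False         |            True           |         False         |            True           |  True
False |  True |  True |  True ||   False   |      True     |          True         |           False           |          True         |           False           |  True
 True | False | False | False ||   False   |      True     |         False         |            True           |         False         |            True           |  True
 True | False | False |  True ||    True   |     False     |          True         |           False           |          True         |           False           |  True
 True | False |  True | False ||   False   |      True     |         False         |            True           |         False         |            True           |  True
 True | False |  True |  True ||    True   |     False     |          True         |           False           |          True         |           False           |  True
 True |  True | False | False ||    True   |     False     |          True         |           False           |          True         |           False           |  True
 True |  True | False |  True ||   False   |      True     |         False         |            True           |         False         |            True           |  True
 True |  True |  True | False ||    True   |     False     |          True         |           False           |          True         |           False           |  True
 True |  True |  True |  True ||   False   |      True     |         False         |            True           |         False         |            True           |  True
Every row is True, so the formula is a tautology.

tautology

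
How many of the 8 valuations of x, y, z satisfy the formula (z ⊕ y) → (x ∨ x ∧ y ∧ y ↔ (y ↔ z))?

x | y | z | (z ⊕ y) | (x ∧ y) | ((x ∧ y) ∧ y) | (x ∨ ((x ∧ y) ∧ y)) | (y ↔ z) | φ
- | - | - | ------- | ------- | ------------- | ------------------- | ------- | -
F | F | F |    F    |    F    |       F       |          F          |    T    | T
F | F | T |    T    |    F    |       F       |          F          |    F    | T
F | T | F |    T    |    F    |       F       |          F          |    F    | T
F | T | T |    F    |    F    |       F       |          F          |    T    | T
T | F | F |    F    |    F    |       F       |          T          |    T    | T
T | F | T |    T    |    F    |       F       |          T          |    F    | F
T | T | F |    T    |    T    |       T       |          T          |    F    | F
T | T | T |    F    |    T    |       T       |          T          |    T    | T
The formula is true on 6 of the 8 rows.

6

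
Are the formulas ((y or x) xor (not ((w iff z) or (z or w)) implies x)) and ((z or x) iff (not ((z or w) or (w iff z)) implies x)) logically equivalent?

not equivalent

x | y | z | w | φ | ψ
- | - | - | - | - | -
T | T | T | T | F | T
T | T | T | F | F | T
T | T | F | T | F | T
T | T | F | F | F | T
T | F | T | T | F | T
T | F | T | F | F | T
T | F | F | T | F | T
T | F | F | F | F | T
F | T | T | T | F | T
F | T | T | F | F | T
F | T | F | T | F | F
F | T | F | F | F | F
F | F | T | T | T | T
F | F | T | F | T | T
F | F | F | T | T | F
F | F | F | F | T | F
The columns differ at x=T, y=T, z=T, w=T (φ=F, ψ=T), so they are not equivalent.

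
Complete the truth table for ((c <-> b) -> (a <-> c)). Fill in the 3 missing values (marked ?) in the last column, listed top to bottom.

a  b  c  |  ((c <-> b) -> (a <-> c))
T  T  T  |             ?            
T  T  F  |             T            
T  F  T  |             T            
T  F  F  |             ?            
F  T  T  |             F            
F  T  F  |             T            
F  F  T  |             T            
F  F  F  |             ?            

T, F, T

Row a=T, b=T, c=T: (c <-> b) = T, (a <-> c) = T, so ((c <-> b) -> (a <-> c)) = T.
Row a=T, b=F, c=F: (c <-> b) = T, (a <-> c) = F, so ((c <-> b) -> (a <-> c)) = F.
Row a=F, b=F, c=F: (c <-> b) = T, (a <-> c) = T, so ((c <-> b) -> (a <-> c)) = T.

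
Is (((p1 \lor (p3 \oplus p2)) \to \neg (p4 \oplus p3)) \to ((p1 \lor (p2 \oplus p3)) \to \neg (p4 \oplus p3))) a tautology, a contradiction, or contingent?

  p1  |   p2  |   p3  |   p4  |   φ  
----- | ----- | ----- | ----- | -----
 True |  True |  True |  True |  True
 True |  True |  True | False |  True
 True |  True | False |  True |  True
 True |  True | False | False |  True
 True | False |  True |  True |  True
 True | False |  True | False |  True
 True | False | False |  True |  True
 True | False | False | False |  True
False |  True |  True |  True |  True
False |  True |  True | False |  True
False |  True | False |  True |  True
False |  True | False | False |  True
False | False |  True |  True |  True
False | False |  True | False |  True
False | False | False |  True |  True
False | False | False | False |  True
Every row is True, so the formula is a tautology.

tautology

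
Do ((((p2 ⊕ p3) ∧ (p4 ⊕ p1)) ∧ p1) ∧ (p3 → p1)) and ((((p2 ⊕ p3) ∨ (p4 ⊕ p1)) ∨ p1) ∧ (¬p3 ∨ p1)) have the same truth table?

p1 | p2 | p3 | p4 || φ | ψ
T  | T  | T  | T  || F | T
T  | T  | T  | F  || F | T
T  | T  | F  | T  || F | T
T  | T  | F  | F  || T | T
T  | F  | T  | T  || F | T
T  | F  | T  | F  || T | T
T  | F  | F  | T  || F | T
T  | F  | F  | F  || F | T
F  | T  | T  | T  || F | F
F  | T  | T  | F  || F | F
F  | T  | F  | T  || F | T
F  | T  | F  | F  || F | T
F  | F  | T  | T  || F | F
F  | F  | T  | F  || F | F
F  | F  | F  | T  || F | T
F  | F  | F  | F  || F | F
The columns differ at p1=T, p2=T, p3=T, p4=T (φ=F, ψ=T), so they are not equivalent.

not equivalent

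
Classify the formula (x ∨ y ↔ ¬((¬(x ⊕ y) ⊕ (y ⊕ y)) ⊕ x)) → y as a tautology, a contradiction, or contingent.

contingent

x  y  |  φ
F  F  |  F
F  T  |  T
T  F  |  T
T  T  |  T
3 of 4 rows are T, so the formula is contingent.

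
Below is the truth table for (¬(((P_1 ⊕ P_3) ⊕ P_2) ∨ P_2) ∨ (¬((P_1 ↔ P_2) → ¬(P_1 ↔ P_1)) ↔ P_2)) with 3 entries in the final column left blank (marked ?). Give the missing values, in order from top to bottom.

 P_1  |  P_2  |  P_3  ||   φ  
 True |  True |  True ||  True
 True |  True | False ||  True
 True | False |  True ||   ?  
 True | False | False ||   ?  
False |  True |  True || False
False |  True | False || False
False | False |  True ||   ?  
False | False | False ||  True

True, True, False

Row P_1=True, P_2=False, P_3=True: ¬(((P_1 ⊕ P_3) ⊕ P_2) ∨ P_2) = True, (¬((P_1 ↔ P_2) → ¬(P_1 ↔ P_1)) ↔ P_2) = True, so the formula = True.
Row P_1=True, P_2=False, P_3=False: ¬(((P_1 ⊕ P_3) ⊕ P_2) ∨ P_2) = False, (¬((P_1 ↔ P_2) → ¬(P_1 ↔ P_1)) ↔ P_2) = True, so the formula = True.
Row P_1=False, P_2=False, P_3=True: ¬(((P_1 ⊕ P_3) ⊕ P_2) ∨ P_2) = False, (¬((P_1 ↔ P_2) → ¬(P_1 ↔ P_1)) ↔ P_2) = False, so the formula = False.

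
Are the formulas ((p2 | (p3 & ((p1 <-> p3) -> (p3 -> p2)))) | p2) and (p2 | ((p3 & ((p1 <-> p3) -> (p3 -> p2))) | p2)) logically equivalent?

equivalent

p1 | p2 | p3 || φ | ψ
F  | F  | F  || F | F
F  | F  | T  || T | T
F  | T  | F  || T | T
F  | T  | T  || T | T
T  | F  | F  || F | F
T  | F  | T  || F | F
T  | T  | F  || T | T
T  | T  | T  || T | T
The columns for φ and ψ agree on every row, so they are logically equivalent.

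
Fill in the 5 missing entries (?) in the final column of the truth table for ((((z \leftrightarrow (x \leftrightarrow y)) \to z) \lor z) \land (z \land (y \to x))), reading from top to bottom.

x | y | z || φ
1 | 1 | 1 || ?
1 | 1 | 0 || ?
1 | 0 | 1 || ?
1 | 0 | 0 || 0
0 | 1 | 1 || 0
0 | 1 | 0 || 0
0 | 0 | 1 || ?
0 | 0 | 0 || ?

1, 0, 1, 1, 0

Row x=1, y=1, z=1: (((z \leftrightarrow (x \leftrightarrow y)) \to z) \lor z) = 1, (z \land (y \to x)) = 1, so the formula = 1.
Row x=1, y=1, z=0: (((z \leftrightarrow (x \leftrightarrow y)) \to z) \lor z) = 1, (z \land (y \to x)) = 0, so the formula = 0.
Row x=1, y=0, z=1: (((z \leftrightarrow (x \leftrightarrow y)) \to z) \lor z) = 1, (z \land (y \to x)) = 1, so the formula = 1.
Row x=0, y=0, z=1: (((z \leftrightarrow (x \leftrightarrow y)) \to z) \lor z) = 1, (z \land (y \to x)) = 1, so the formula = 1.
Row x=0, y=0, z=0: (((z \leftrightarrow (x \leftrightarrow y)) \to z) \lor z) = 1, (z \land (y \to x)) = 0, so the formula = 0.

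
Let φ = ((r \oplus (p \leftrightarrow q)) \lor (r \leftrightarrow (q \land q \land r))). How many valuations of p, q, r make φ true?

p | q | r || (p \leftrightarrow q) | (q \land q \land r) | φ
F | F | F ||           T           |          F          | T
F | F | T ||           T           |          F          | F
F | T | F ||           F           |          F          | T
F | T | T ||           F           |          T          | T
T | F | F ||           F           |          F          | T
T | F | T ||           F           |          F          | T
T | T | F ||           T           |          F          | T
T | T | T ||           T           |          T          | T
The formula is true on 7 of the 8 rows.

7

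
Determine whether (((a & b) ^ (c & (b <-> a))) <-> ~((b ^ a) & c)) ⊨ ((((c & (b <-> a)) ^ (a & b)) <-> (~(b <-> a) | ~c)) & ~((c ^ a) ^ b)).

a | b | c | φ | ψ
- | - | - | - | -
1 | 1 | 1 | 0 | 0
1 | 1 | 0 | 1 | 1
1 | 0 | 1 | 1 | 0
1 | 0 | 0 | 0 | 0
0 | 1 | 1 | 1 | 0
0 | 1 | 0 | 0 | 0
0 | 0 | 1 | 1 | 0
0 | 0 | 0 | 0 | 0
At a=1, b=0, c=1 we have φ true but ψ false, so φ does not entail ψ.

no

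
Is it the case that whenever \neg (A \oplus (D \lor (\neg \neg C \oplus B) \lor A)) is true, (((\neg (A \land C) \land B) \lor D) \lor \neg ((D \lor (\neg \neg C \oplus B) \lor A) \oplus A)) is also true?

A | B | C | D | φ | ψ
- | - | - | - | - | -
T | T | T | T | T | T
T | T | T | F | T | T
T | T | F | T | T | T
T | T | F | F | T | T
T | F | T | T | T | T
T | F | T | F | T | T
T | F | F | T | T | T
T | F | F | F | T | T
F | T | T | T | F | T
F | T | T | F | T | T
F | T | F | T | F | T
F | T | F | F | F | T
F | F | T | T | F | T
F | F | T | F | F | F
F | F | F | T | F | T
F | F | F | F | T | T
In every row where φ is true, ψ is also true, so φ ⊨ ψ.

yes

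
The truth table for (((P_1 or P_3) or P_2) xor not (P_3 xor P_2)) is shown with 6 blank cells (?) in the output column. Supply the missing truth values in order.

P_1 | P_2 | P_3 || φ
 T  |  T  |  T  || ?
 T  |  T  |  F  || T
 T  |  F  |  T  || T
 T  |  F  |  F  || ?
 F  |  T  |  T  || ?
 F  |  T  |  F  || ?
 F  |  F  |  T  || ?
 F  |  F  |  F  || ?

Row P_1=T, P_2=T, P_3=T: ((P_1 or P_3) or P_2) = T, not (P_3 xor P_2) = T, so the formula = F.
Row P_1=T, P_2=F, P_3=F: ((P_1 or P_3) or P_2) = T, not (P_3 xor P_2) = T, so the formula = F.
Row P_1=F, P_2=T, P_3=T: ((P_1 or P_3) or P_2) = T, not (P_3 xor P_2) = T, so the formula = F.
Row P_1=F, P_2=T, P_3=F: ((P_1 or P_3) or P_2) = T, not (P_3 xor P_2) = F, so the formula = T.
Row P_1=F, P_2=F, P_3=T: ((P_1 or P_3) or P_2) = T, not (P_3 xor P_2) = F, so the formula = T.
Row P_1=F, P_2=F, P_3=F: ((P_1 or P_3) or P_2) = F, not (P_3 xor P_2) = T, so the formula = T.

F, F, F, T, T, T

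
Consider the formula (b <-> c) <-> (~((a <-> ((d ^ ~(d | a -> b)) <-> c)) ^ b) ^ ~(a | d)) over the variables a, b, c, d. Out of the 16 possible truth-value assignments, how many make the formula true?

6

a  b  c  d     (b <-> c)  (d | a)  ((d | a) -> b)  ~((d | a) -> b)  (d ^ ~((d | a) -> b))  (a | d)  ~(a | d)  φ
T  T  T  T         T         T           T                F                   T               T        F      T
T  T  T  F         T         T           T                F                   F               T        F      F
T  T  F  T         F         T           T                F                   T               T        F      T
T  T  F  F         F         T           T                F                   F               T        F      F
T  F  T  T         F         T           F                T                   F               T        F      F
T  F  T  F         F         T           F                T                   T               T        F      T
T  F  F  T         T         T           F                T                   F               T        F      F
T  F  F  F         T         T           F                T                   T               T        F      T
F  T  T  T         T         T           T                F                   T               T        F      F
F  T  T  F         T         F           T                F                   F               F        T      F
F  T  F  T         F         T           T                F                   T               T        F      F
F  T  F  F         F         F           T                F                   F               F        T      F
F  F  T  T         F         T           F                T                   F               T        F      T
F  F  T  F         F         F           T                F                   F               F        T      F
F  F  F  T         T         T           F                T                   F               T        F      T
F  F  F  F         T         F           T                F                   F               F        T      F
The formula is true on 6 of the 16 rows.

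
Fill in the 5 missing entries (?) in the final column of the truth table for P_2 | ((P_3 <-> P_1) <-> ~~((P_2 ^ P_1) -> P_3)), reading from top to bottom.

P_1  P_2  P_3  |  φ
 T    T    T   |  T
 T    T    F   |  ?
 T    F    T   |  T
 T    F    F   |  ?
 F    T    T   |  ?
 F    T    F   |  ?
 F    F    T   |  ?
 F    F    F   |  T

Row P_1=T, P_2=T, P_3=F: ((P_3 <-> P_1) <-> ~~((P_2 ^ P_1) -> P_3)) = F, so the formula = T.
Row P_1=T, P_2=F, P_3=F: ((P_3 <-> P_1) <-> ~~((P_2 ^ P_1) -> P_3)) = T, so the formula = T.
Row P_1=F, P_2=T, P_3=T: ((P_3 <-> P_1) <-> ~~((P_2 ^ P_1) -> P_3)) = F, so the formula = T.
Row P_1=F, P_2=T, P_3=F: ((P_3 <-> P_1) <-> ~~((P_2 ^ P_1) -> P_3)) = F, so the formula = T.
Row P_1=F, P_2=F, P_3=T: ((P_3 <-> P_1) <-> ~~((P_2 ^ P_1) -> P_3)) = F, so the formula = F.

T, T, T, T, F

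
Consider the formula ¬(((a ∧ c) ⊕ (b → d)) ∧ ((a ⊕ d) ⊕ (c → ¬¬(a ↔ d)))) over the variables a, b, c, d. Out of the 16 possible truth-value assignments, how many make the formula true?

a | b | c | d | (a ∧ c) | (b → d) | ((a ∧ c) ⊕ (b → d)) | (a ⊕ d) | (a ↔ d) | ¬(a ↔ d) | ¬¬(a ↔ d) | (c → ¬¬(a ↔ d)) | ((a ⊕ d) ⊕ (c → ¬¬(a ↔ d))) | φ
- | - | - | - | ------- | ------- | ------------------- | ------- | ------- | -------- | --------- | --------------- | --------------------------- | -
1 | 1 | 1 | 1 |    1    |    1    |          0          |    0    |    1    |    0     |     1     |        1        |              1              | 1
1 | 1 | 1 | 0 |    1    |    0    |          1          |    1    |    0    |    1     |     0     |        0        |              1              | 0
1 | 1 | 0 | 1 |    0    |    1    |          1          |    0    |    1    |    0     |     1     |        1        |              1              | 0
1 | 1 | 0 | 0 |    0    |    0    |          0          |    1    |    0    |    1     |     0     |        1        |              0              | 1
1 | 0 | 1 | 1 |    1    |    1    |          0          |    0    |    1    |    0     |     1     |        1        |              1              | 1
1 | 0 | 1 | 0 |    1    |    1    |          0          |    1    |    0    |    1     |     0     |        0        |              1              | 1
1 | 0 | 0 | 1 |    0    |    1    |          1          |    0    |    1    |    0     |     1     |        1        |              1              | 0
1 | 0 | 0 | 0 |    0    |    1    |          1          |    1    |    0    |    1     |     0     |        1        |              0              | 1
0 | 1 | 1 | 1 |    0    |    1    |          1          |    1    |    0    |    1     |     0     |        0        |              1              | 0
0 | 1 | 1 | 0 |    0    |    0    |          0          |    0    |    1    |    0     |     1     |        1        |              1              | 1
0 | 1 | 0 | 1 |    0    |    1    |          1          |    1    |    0    |    1     |     0     |        1        |              0              | 1
0 | 1 | 0 | 0 |    0    |    0    |          0          |    0    |    1    |    0     |     1     |        1        |              1              | 1
0 | 0 | 1 | 1 |    0    |    1    |          1          |    1    |    0    |    1     |     0     |        0        |              1              | 0
0 | 0 | 1 | 0 |    0    |    1    |          1          |    0    |    1    |    0     |     1     |        1        |              1              | 0
0 | 0 | 0 | 1 |    0    |    1    |          1          |    1    |    0    |    1     |     0     |        1        |              0              | 1
0 | 0 | 0 | 0 |    0    |    1    |          1          |    0    |    1    |    0     |     1     |        1        |              1              | 0
The formula is true on 9 of the 16 rows.

9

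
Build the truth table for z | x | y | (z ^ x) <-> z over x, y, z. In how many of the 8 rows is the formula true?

5

x  y  z     (z ^ x)  (z | x | y | (z ^ x))  ((z | x | y | (z ^ x)) <-> z)
0  0  0        0               0                          1              
0  0  1        1               1                          1              
0  1  0        0               1                          0              
0  1  1        1               1                          1              
1  0  0        1               1                          0              
1  0  1        0               1                          1              
1  1  0        1               1                          0              
1  1  1        0               1                          1              
The formula is true on 5 of the 8 rows.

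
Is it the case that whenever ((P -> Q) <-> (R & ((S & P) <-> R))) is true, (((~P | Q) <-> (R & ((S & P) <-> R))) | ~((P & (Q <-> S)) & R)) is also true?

yes

P  Q  R  S  |  φ  ψ
T  T  T  T  |  T  T
T  T  T  F  |  F  T
T  T  F  T  |  F  T
T  T  F  F  |  F  T
T  F  T  T  |  F  T
T  F  T  F  |  T  T
T  F  F  T  |  T  T
T  F  F  F  |  T  T
F  T  T  T  |  F  T
F  T  T  F  |  F  T
F  T  F  T  |  F  T
F  T  F  F  |  F  T
F  F  T  T  |  F  T
F  F  T  F  |  F  T
F  F  F  T  |  F  T
F  F  F  F  |  F  T
In every row where φ is true, ψ is also true, so φ ⊨ ψ.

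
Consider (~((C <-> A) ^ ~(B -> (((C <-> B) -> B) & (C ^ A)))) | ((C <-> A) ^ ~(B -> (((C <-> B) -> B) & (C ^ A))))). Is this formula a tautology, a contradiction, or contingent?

A  B  C  |  (C <-> A)  (C <-> B)  ((C <-> B) -> B)  (C ^ A)  (((C <-> B) -> B) & (C ^ A))  φ
T  T  T  |      T          T             T             F                  F                T
T  T  F  |      F          F             T             T                  T                T
T  F  T  |      T          F             T             F                  F                T
T  F  F  |      F          T             F             T                  F                T
F  T  T  |      F          T             T             T                  T                T
F  T  F  |      T          F             T             F                  F                T
F  F  T  |      F          F             T             T                  T                T
F  F  F  |      T          T             F             F                  F                T
Every row is T, so the formula is a tautology.

tautology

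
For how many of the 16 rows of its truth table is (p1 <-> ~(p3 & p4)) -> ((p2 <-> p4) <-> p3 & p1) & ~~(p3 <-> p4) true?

10

p1 | p2 | p3 | p4 | φ
-- | -- | -- | -- | -
1  | 1  | 1  | 1  | 1
1  | 1  | 1  | 0  | 0
1  | 1  | 0  | 1  | 0
1  | 1  | 0  | 0  | 1
1  | 0  | 1  | 1  | 1
1  | 0  | 1  | 0  | 0
1  | 0  | 0  | 1  | 0
1  | 0  | 0  | 0  | 0
0  | 1  | 1  | 1  | 0
0  | 1  | 1  | 0  | 1
0  | 1  | 0  | 1  | 1
0  | 1  | 0  | 0  | 1
0  | 0  | 1  | 1  | 1
0  | 0  | 1  | 0  | 1
0  | 0  | 0  | 1  | 1
0  | 0  | 0  | 0  | 1
The formula is true on 10 of the 16 rows.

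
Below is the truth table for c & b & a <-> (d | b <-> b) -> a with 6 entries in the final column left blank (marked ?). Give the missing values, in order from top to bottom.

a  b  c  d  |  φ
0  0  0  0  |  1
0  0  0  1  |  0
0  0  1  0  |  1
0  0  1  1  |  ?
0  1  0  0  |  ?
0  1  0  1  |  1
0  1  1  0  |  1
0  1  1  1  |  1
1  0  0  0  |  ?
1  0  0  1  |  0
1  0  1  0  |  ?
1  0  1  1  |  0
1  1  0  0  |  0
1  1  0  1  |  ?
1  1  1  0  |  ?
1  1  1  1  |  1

Row a=0, b=0, c=1, d=1: (c & b & a) = 0, ((d | b <-> b) -> a) = 1, so the formula = 0.
Row a=0, b=1, c=0, d=0: (c & b & a) = 0, ((d | b <-> b) -> a) = 0, so the formula = 1.
Row a=1, b=0, c=0, d=0: (c & b & a) = 0, ((d | b <-> b) -> a) = 1, so the formula = 0.
Row a=1, b=0, c=1, d=0: (c & b & a) = 0, ((d | b <-> b) -> a) = 1, so the formula = 0.
Row a=1, b=1, c=0, d=1: (c & b & a) = 0, ((d | b <-> b) -> a) = 1, so the formula = 0.
Row a=1, b=1, c=1, d=0: (c & b & a) = 1, ((d | b <-> b) -> a) = 1, so the formula = 1.

0, 1, 0, 0, 0, 1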